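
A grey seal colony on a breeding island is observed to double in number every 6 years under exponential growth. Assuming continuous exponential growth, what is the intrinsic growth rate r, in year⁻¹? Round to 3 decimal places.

r = ln(2)/t_d = 0.6931/6 = 0.11552.

0.116 per year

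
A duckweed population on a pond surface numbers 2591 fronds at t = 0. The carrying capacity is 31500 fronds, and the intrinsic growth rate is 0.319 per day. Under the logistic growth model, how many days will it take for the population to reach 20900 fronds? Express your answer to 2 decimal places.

A = (K − N₀)/N₀ = (31500 − 2591)/2591 = 11.157.
Solve 31500/(1 + 11.157·e^(−0.319t)) = 20900: 1 + 11.157·e^(−0.319t) = 1.5072, so e^(−0.319t) = 0.0454563.
−0.319·t = ln(0.0454563) = -3.091, so t = 3.091/0.319 = 9.6897.

9.69 days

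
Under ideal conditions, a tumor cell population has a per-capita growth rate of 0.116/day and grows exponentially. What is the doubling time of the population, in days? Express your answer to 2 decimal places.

Doubling time t_d = ln(2)/r = 0.6931/0.116 = 5.9754.

5.98 days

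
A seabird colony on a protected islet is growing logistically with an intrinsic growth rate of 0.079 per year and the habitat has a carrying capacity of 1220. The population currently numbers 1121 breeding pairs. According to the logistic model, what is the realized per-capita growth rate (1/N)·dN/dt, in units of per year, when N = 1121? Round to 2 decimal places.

0.01 per year

(1/N)·dN/dt = r(1 − N/K) = 0.079 × (1 − 1121/1220).
= 0.079 × 0.081148 = 0.0064107.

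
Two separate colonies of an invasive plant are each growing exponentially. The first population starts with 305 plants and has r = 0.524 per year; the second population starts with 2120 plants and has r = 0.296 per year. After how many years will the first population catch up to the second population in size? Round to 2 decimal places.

Set 305·e^(0.524t) = 2120·e^(0.296t).
e^((0.524 − 0.296)t) = 2120/305 → e^(0.228·t) = 6.9508.
0.228·t = ln(6.9508) = 1.9389, so t = 1.9389/0.228 = 8.5038.

8.50 years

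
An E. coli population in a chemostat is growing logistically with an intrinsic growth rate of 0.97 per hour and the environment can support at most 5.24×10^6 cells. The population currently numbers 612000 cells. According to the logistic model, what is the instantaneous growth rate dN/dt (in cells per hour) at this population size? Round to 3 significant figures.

dN/dt = rN(1 − N/K) = 0.97 × 612000 × (1 − 612000/5.24×10^6).
1 − 612000/5.24×10^6 = 0.88321; dN/dt = 0.97 × 612000 × 0.88321 = 5.24306×10^5.

524000 cells per hour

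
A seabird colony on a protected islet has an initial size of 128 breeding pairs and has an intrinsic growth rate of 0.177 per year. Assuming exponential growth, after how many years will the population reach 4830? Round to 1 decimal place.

20.5 years

Set N₀·e^(rt) = 4830: e^(0.177·t) = 4830/128 = 37.734.
0.177·t = ln(37.734) = 3.6306, so t = 3.6306/0.177 = 20.512.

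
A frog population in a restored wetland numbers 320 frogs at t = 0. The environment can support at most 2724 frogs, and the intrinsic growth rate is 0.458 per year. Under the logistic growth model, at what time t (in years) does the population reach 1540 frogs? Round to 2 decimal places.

4.98 years

A = (K − N₀)/N₀ = (2724 − 320)/320 = 7.5125.
Solve 2724/(1 + 7.5125·e^(−0.458t)) = 1540: 1 + 7.5125·e^(−0.458t) = 1.7688, so e^(−0.458t) = 0.10234.
−0.458·t = ln(0.10234) = -2.2795, so t = 2.2795/0.458 = 4.977.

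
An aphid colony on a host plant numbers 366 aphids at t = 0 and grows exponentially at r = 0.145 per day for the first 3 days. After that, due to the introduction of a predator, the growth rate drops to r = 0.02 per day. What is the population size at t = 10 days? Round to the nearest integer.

Phase 1: N(3) = 366·e^(0.145×3) = 366·e^0.435 = 565.456.
Phase 2 runs for 10 − 3 = 7 days at r = 0.02.
N(10) = 565.456·e^(0.02×7) = 565.456·e^0.14 = 650.43.

650 aphids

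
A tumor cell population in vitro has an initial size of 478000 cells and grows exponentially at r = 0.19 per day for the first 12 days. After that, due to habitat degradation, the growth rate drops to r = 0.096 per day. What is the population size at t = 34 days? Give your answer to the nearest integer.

Phase 1: N(12) = 478000·e^(0.19×12) = 478000·e^2.28 = 4.673253×10^6.
Phase 2 runs for 34 − 12 = 22 days at r = 0.096.
N(34) = 4.673253×10^6·e^(0.096×22) = 4.673253×10^6·e^2.112 = 3.862329×10^7.

38623290 cells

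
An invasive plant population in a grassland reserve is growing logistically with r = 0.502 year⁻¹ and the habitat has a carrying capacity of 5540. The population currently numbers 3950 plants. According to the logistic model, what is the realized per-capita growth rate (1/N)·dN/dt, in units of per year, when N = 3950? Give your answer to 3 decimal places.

0.144 per year

(1/N)·dN/dt = r(1 − N/K) = 0.502 × (1 − 3950/5540).
= 0.502 × 0.287 = 0.14408.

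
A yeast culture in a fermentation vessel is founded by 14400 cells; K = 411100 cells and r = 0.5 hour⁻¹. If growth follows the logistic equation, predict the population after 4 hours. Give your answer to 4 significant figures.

86940 cells

A = (K − N₀)/N₀ = (411100 − 14400)/14400 = 27.549.
N(t) = K/(1 + A·e^(−rt)) = 411100/(1 + 27.549×e^(−0.5×4)).
e^(−2) = 0.13534; denominator = 1 + 27.549×0.13534 = 4.7283.
N = 411100/4.7283 = 86944.6.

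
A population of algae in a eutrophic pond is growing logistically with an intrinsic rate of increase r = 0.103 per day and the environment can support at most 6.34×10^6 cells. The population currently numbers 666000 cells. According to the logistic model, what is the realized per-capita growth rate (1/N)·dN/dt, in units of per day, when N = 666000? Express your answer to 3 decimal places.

(1/N)·dN/dt = r(1 − N/K) = 0.103 × (1 − 666000/6.34×10^6).
= 0.103 × 0.89495 = 0.09218.

0.092 per day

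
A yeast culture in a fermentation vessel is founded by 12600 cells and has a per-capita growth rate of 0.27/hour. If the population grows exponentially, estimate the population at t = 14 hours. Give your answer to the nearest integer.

552082 cells

N(t) = N₀·e^(rt) = 12600 × e^(0.27×14) = 12600 × e^3.78.
e^3.78 ≈ 43.816, so N ≈ 12600 × 43.816 = 552082.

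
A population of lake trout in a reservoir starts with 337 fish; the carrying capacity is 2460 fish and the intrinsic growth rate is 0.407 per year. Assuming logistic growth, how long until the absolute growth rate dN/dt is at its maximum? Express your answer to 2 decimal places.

4.52 years

Logistic growth is fastest at N = K/2 = 1230.
A = (K − N₀)/N₀ = 6.2997. Set K/(1 + A·e^(−rt)) = K/2 → A·e^(−rt) = 1.
e^(−0.407t) = 1/6.2997 = 0.158738, so t = ln(6.2997)/0.407 = 1.8405/0.407 = 4.5221.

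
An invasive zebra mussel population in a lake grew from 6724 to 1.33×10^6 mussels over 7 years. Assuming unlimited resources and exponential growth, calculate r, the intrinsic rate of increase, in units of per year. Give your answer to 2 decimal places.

From N(t) = N₀·e^(rt): e^(r·7) = 1.33×10^6/6724 = 197.8.
r·7 = ln(197.8) = 5.2873, so r = 5.2873/7 = 0.75532.

0.76 per year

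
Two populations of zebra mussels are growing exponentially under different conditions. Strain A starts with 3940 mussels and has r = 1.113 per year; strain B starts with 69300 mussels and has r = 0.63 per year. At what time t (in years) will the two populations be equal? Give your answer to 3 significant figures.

5.94 years

Set 3940·e^(1.113t) = 69300·e^(0.63t).
e^((1.113 − 0.63)t) = 69300/3940 → e^(0.483·t) = 17.589.
0.483·t = ln(17.589) = 2.8673, so t = 2.8673/0.483 = 5.9364.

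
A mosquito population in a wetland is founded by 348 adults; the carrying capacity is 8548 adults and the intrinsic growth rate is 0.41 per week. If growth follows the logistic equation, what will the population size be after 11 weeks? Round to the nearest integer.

6789 adults

A = (K − N₀)/N₀ = (8548 − 348)/348 = 23.563.
N(t) = K/(1 + A·e^(−rt)) = 8548/(1 + 23.563×e^(−0.41×11)).
e^(−4.51) = 0.010998; denominator = 1 + 23.563×0.010998 = 1.2592.
N = 8548/1.2592 = 6788.66.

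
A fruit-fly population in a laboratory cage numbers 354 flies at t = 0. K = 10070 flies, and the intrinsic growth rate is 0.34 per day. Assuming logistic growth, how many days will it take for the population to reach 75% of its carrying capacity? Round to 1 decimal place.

A = (K − N₀)/N₀ = (10070 − 354)/354 = 27.446.
Solve 10070/(1 + 27.446·e^(−0.34t)) = 7552.5: 1 + 27.446·e^(−0.34t) = 1.3333, so e^(−0.34t) = 0.0121449.
−0.34·t = ln(0.0121449) = -4.4108, so t = 4.4108/0.34 = 12.973.

13.0 days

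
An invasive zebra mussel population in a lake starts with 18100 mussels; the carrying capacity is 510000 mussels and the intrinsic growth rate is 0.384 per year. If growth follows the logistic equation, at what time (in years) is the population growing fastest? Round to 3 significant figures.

Logistic growth is fastest at N = K/2 = 255000.
A = (K − N₀)/N₀ = 27.177. Set K/(1 + A·e^(−rt)) = K/2 → A·e^(−rt) = 1.
e^(−0.384t) = 1/27.177 = 0.0367961, so t = ln(27.177)/0.384 = 3.3024/0.384 = 8.5999.

8.60 years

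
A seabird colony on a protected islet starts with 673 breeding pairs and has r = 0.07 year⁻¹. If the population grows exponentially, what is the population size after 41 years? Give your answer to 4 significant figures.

N(t) = N₀·e^(rt) = 673 × e^(0.07×41) = 673 × e^2.87.
e^2.87 ≈ 17.637, so N ≈ 673 × 17.637 = 11869.7.

11870 breeding pairs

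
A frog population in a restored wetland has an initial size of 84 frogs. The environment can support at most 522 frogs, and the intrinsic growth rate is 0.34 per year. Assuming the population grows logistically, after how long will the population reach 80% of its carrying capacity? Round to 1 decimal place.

A = (K − N₀)/N₀ = (522 − 84)/84 = 5.2143.
Solve 522/(1 + 5.2143·e^(−0.34t)) = 417.6: 1 + 5.2143·e^(−0.34t) = 1.25, so e^(−0.34t) = 0.0479452.
−0.34·t = ln(0.0479452) = -3.0377, so t = 3.0377/0.34 = 8.9344.

8.9 years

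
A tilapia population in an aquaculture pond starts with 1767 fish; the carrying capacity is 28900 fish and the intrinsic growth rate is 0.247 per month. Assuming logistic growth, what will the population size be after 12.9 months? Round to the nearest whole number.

A = (K − N₀)/N₀ = (28900 − 1767)/1767 = 15.355.
N(t) = K/(1 + A·e^(−rt)) = 28900/(1 + 15.355×e^(−0.247×12.9)).
e^(−3.186) = 0.041324; denominator = 1 + 15.355×0.041324 = 1.6346.
N = 28900/1.6346 = 17680.7.

17681 fish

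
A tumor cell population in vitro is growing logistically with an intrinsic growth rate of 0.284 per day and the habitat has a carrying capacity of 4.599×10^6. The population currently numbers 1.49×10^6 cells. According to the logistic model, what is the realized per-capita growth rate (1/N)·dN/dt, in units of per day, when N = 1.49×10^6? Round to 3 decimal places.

(1/N)·dN/dt = r(1 − N/K) = 0.284 × (1 − 1.49×10^6/4.599×10^6).
= 0.284 × 0.67602 = 0.19199.

0.192 per day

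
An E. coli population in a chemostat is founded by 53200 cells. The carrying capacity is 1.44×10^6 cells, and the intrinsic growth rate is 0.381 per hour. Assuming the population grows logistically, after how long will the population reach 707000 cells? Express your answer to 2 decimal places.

A = (K − N₀)/N₀ = (1.44×10^6 − 53200)/53200 = 26.068.
Solve 1.44×10^6/(1 + 26.068·e^(−0.381t)) = 707000: 1 + 26.068·e^(−0.381t) = 2.0368, so e^(−0.381t) = 0.0397725.
−0.381·t = ln(0.0397725) = -3.2246, so t = 3.2246/0.381 = 8.4635.

8.46 hours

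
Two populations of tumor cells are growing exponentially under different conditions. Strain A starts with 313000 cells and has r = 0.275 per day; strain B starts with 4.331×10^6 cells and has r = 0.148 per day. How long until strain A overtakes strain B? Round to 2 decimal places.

20.69 days

Set 313000·e^(0.275t) = 4.331×10^6·e^(0.148t).
e^((0.275 − 0.148)t) = 4.331×10^6/313000 → e^(0.127·t) = 13.837.
0.127·t = ln(13.837) = 2.6274, so t = 2.6274/0.127 = 20.688.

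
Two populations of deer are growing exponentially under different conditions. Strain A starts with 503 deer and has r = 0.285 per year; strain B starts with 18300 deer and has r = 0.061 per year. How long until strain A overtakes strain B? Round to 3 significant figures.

16.0 years

Set 503·e^(0.285t) = 18300·e^(0.061t).
e^((0.285 − 0.061)t) = 18300/503 → e^(0.224·t) = 36.382.
0.224·t = ln(36.382) = 3.5941, so t = 3.5941/0.224 = 16.045.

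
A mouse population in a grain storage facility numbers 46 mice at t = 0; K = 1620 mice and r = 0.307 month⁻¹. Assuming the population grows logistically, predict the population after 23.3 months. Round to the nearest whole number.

A = (K − N₀)/N₀ = (1620 − 46)/46 = 34.217.
N(t) = K/(1 + A·e^(−rt)) = 1620/(1 + 34.217×e^(−0.307×23.3)).
e^(−7.153) = 0.00078243; denominator = 1 + 34.217×0.00078243 = 1.0268.
N = 1620/1.0268 = 1577.76.

1578 mice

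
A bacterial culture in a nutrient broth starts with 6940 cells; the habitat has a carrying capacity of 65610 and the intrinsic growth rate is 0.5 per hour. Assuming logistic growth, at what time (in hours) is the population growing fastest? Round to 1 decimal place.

Logistic growth is fastest at N = K/2 = 32805.
A = (K − N₀)/N₀ = 8.4539. Set K/(1 + A·e^(−rt)) = K/2 → A·e^(−rt) = 1.
e^(−0.5t) = 1/8.4539 = 0.118289, so t = ln(8.4539)/0.5 = 2.1346/0.5 = 4.2693.

4.3 hours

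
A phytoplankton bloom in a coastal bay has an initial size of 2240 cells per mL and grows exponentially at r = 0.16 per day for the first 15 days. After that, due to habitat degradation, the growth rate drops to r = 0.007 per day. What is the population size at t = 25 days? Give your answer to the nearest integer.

26482 cells per mL

Phase 1: N(15) = 2240·e^(0.16×15) = 2240·e^2.4 = 24691.9.
Phase 2 runs for 25 − 15 = 10 days at r = 0.007.
N(25) = 24691.9·e^(0.007×10) = 24691.9·e^0.07 = 26482.3.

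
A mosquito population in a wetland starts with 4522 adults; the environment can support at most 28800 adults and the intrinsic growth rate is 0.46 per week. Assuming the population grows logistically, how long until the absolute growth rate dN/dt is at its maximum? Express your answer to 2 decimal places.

3.65 weeks

Logistic growth is fastest at N = K/2 = 14400.
A = (K − N₀)/N₀ = 5.3689. Set K/(1 + A·e^(−rt)) = K/2 → A·e^(−rt) = 1.
e^(−0.46t) = 1/5.3689 = 0.186259, so t = ln(5.3689)/0.46 = 1.6806/0.46 = 3.6535.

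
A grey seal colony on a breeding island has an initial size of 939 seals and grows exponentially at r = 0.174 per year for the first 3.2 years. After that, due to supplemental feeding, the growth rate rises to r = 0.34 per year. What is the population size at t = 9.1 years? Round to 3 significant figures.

Phase 1: N(3.2) = 939·e^(0.174×3.2) = 939·e^0.5568 = 1638.63.
Phase 2 runs for 9.1 − 3.2 = 5.9 years at r = 0.34.
N(9.1) = 1638.63·e^(0.34×5.9) = 1638.63·e^2.006 = 12180.8.

12200 seals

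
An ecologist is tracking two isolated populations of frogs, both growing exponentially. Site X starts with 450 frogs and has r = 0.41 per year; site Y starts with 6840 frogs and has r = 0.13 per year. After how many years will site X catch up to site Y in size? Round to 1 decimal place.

Set 450·e^(0.41t) = 6840·e^(0.13t).
e^((0.41 − 0.13)t) = 6840/450 → e^(0.28·t) = 15.2.
0.28·t = ln(15.2) = 2.7213, so t = 2.7213/0.28 = 9.7189.

9.7 years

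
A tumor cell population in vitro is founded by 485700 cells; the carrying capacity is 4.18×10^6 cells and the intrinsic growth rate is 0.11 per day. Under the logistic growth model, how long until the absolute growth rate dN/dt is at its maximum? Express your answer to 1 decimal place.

Logistic growth is fastest at N = K/2 = 2.09×10^6.
A = (K − N₀)/N₀ = 7.6061. Set K/(1 + A·e^(−rt)) = K/2 → A·e^(−rt) = 1.
e^(−0.11t) = 1/7.6061 = 0.131473, so t = ln(7.6061)/0.11 = 2.029/0.11 = 18.445.

18.4 days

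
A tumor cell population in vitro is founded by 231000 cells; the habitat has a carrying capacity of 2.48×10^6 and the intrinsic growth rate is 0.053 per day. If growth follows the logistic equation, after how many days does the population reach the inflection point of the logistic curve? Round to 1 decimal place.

42.9 days

Logistic growth is fastest at N = K/2 = 1.24×10^6.
A = (K − N₀)/N₀ = 9.7359. Set K/(1 + A·e^(−rt)) = K/2 → A·e^(−rt) = 1.
e^(−0.053t) = 1/9.7359 = 0.102712, so t = ln(9.7359)/0.053 = 2.2758/0.053 = 42.94.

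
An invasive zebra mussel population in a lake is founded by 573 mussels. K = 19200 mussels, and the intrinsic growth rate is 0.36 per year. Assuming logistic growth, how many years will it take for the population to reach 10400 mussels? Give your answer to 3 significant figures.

A = (K − N₀)/N₀ = (19200 − 573)/573 = 32.508.
Solve 19200/(1 + 32.508·e^(−0.36t)) = 10400: 1 + 32.508·e^(−0.36t) = 1.8462, so e^(−0.36t) = 0.0260292.
−0.36·t = ln(0.0260292) = -3.6485, so t = 3.6485/0.36 = 10.135.

10.1 years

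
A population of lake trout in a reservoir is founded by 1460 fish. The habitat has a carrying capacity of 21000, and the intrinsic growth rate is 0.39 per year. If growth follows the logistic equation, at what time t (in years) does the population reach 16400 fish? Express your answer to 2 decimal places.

9.91 years

A = (K − N₀)/N₀ = (21000 − 1460)/1460 = 13.384.
Solve 21000/(1 + 13.384·e^(−0.39t)) = 16400: 1 + 13.384·e^(−0.39t) = 1.2805, so e^(−0.39t) = 0.0209576.
−0.39·t = ln(0.0209576) = -3.8653, so t = 3.8653/0.39 = 9.9109.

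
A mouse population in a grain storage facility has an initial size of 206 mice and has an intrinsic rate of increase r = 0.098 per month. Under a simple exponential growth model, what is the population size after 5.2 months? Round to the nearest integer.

N(t) = N₀·e^(rt) = 206 × e^(0.098×5.2) = 206 × e^0.5096.
e^0.5096 ≈ 1.6646, so N ≈ 206 × 1.6646 = 342.913.

343 mice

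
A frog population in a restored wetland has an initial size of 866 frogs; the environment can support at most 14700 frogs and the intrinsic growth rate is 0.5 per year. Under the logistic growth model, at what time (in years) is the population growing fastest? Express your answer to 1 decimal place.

5.5 years

Logistic growth is fastest at N = K/2 = 7350.
A = (K − N₀)/N₀ = 15.975. Set K/(1 + A·e^(−rt)) = K/2 → A·e^(−rt) = 1.
e^(−0.5t) = 1/15.975 = 0.0625994, so t = ln(15.975)/0.5 = 2.771/0.5 = 5.542.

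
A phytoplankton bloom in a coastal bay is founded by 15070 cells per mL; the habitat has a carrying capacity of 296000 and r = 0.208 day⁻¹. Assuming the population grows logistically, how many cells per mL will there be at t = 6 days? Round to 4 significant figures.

A = (K − N₀)/N₀ = (296000 − 15070)/15070 = 18.642.
N(t) = K/(1 + A·e^(−rt)) = 296000/(1 + 18.642×e^(−0.208×6)).
e^(−1.248) = 0.28708; denominator = 1 + 18.642×0.28708 = 6.3516.
N = 296000/6.3516 = 46602.3.

46600 cells per mL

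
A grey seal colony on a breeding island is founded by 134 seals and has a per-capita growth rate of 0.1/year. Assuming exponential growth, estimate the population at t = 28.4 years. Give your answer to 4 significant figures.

2294 seals

N(t) = N₀·e^(rt) = 134 × e^(0.1×28.4) = 134 × e^2.84.
e^2.84 ≈ 17.116, so N ≈ 134 × 17.116 = 2293.51.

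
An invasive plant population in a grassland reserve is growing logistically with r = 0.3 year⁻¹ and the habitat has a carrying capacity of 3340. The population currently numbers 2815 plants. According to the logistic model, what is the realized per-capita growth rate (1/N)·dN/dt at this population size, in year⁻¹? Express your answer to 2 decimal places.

(1/N)·dN/dt = r(1 − N/K) = 0.3 × (1 − 2815/3340).
= 0.3 × 0.15719 = 0.047156.

0.05 per year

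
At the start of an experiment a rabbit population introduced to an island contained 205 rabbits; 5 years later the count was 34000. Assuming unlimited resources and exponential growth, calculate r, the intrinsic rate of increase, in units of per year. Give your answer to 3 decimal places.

From N(t) = N₀·e^(rt): e^(r·5) = 34000/205 = 165.85.
r·5 = ln(165.85) = 5.1111, so r = 5.1111/5 = 1.0222.

1.022 per year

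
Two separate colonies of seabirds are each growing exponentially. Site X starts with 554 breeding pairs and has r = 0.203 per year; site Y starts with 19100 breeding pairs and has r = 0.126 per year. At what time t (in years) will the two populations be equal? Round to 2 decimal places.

Set 554·e^(0.203t) = 19100·e^(0.126t).
e^((0.203 − 0.126)t) = 19100/554 → e^(0.077·t) = 34.477.
0.077·t = ln(34.477) = 3.5403, so t = 3.5403/0.077 = 45.978.

45.98 years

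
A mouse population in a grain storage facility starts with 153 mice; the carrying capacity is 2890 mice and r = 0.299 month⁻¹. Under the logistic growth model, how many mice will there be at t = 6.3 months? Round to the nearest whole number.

A = (K − N₀)/N₀ = (2890 − 153)/153 = 17.889.
N(t) = K/(1 + A·e^(−rt)) = 2890/(1 + 17.889×e^(−0.299×6.3)).
e^(−1.884) = 0.15203; denominator = 1 + 17.889×0.15203 = 3.7196.
N = 2890/3.7196 = 776.968.

777 mice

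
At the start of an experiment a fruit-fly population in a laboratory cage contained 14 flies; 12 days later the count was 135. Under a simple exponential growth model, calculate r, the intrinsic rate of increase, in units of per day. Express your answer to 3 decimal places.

0.189 per day

From N(t) = N₀·e^(rt): e^(r·12) = 135/14 = 9.6429.
r·12 = ln(9.6429) = 2.2662, so r = 2.2662/12 = 0.18885.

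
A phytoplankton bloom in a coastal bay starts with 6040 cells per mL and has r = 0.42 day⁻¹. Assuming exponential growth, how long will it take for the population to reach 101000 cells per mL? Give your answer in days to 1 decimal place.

Set N₀·e^(rt) = 101000: e^(0.42·t) = 101000/6040 = 16.722.
0.42·t = ln(16.722) = 2.8167, so t = 2.8167/0.42 = 6.7065.

6.7 days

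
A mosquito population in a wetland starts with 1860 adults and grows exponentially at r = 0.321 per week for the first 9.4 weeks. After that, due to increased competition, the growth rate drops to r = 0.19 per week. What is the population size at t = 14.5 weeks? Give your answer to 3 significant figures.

100000 adults

Phase 1: N(9.4) = 1860·e^(0.321×9.4) = 1860·e^3.017 = 38014.8.
Phase 2 runs for 14.5 − 9.4 = 5.1 weeks at r = 0.19.
N(14.5) = 38014.8·e^(0.19×5.1) = 38014.8·e^0.969 = 100181.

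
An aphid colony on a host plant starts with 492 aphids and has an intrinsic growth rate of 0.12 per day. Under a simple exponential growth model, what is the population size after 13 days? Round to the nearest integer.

2341 aphids

N(t) = N₀·e^(rt) = 492 × e^(0.12×13) = 492 × e^1.56.
e^1.56 ≈ 4.7588, so N ≈ 492 × 4.7588 = 2341.34.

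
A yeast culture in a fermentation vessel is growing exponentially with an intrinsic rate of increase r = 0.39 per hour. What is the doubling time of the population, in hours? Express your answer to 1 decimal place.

Doubling time t_d = ln(2)/r = 0.6931/0.39 = 1.7773.

1.8 hours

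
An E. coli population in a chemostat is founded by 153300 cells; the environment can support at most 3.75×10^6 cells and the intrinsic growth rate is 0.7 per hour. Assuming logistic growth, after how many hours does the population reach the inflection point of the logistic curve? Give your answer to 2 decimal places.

4.51 hours

Logistic growth is fastest at N = K/2 = 1.875×10^6.
A = (K − N₀)/N₀ = 23.462. Set K/(1 + A·e^(−rt)) = K/2 → A·e^(−rt) = 1.
e^(−0.7t) = 1/23.462 = 0.0426224, so t = ln(23.462)/0.7 = 3.1554/0.7 = 4.5077.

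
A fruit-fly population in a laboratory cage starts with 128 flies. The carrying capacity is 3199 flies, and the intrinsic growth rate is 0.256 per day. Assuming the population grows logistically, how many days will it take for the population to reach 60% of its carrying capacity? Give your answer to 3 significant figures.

14.0 days

A = (K − N₀)/N₀ = (3199 − 128)/128 = 23.992.
Solve 3199/(1 + 23.992·e^(−0.256t)) = 1919.4: 1 + 23.992·e^(−0.256t) = 1.6667, so e^(−0.256t) = 0.0277868.
−0.256·t = ln(0.0277868) = -3.5832, so t = 3.5832/0.256 = 13.997.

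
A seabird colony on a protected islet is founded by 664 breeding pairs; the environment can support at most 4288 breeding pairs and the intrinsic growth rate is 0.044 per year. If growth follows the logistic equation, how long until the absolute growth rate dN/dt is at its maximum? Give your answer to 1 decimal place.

38.6 years

Logistic growth is fastest at N = K/2 = 2144.
A = (K − N₀)/N₀ = 5.4578. Set K/(1 + A·e^(−rt)) = K/2 → A·e^(−rt) = 1.
e^(−0.044t) = 1/5.4578 = 0.183223, so t = ln(5.4578)/0.044 = 1.6971/0.044 = 38.569.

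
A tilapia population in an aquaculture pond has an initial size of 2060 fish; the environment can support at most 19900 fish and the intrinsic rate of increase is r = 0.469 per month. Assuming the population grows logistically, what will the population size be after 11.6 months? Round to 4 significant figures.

A = (K − N₀)/N₀ = (19900 − 2060)/2060 = 8.6602.
N(t) = K/(1 + A·e^(−rt)) = 19900/(1 + 8.6602×e^(−0.469×11.6)).
e^(−5.44) = 0.0043377; denominator = 1 + 8.6602×0.0043377 = 1.0376.
N = 19900/1.0376 = 19179.5.

19180 fish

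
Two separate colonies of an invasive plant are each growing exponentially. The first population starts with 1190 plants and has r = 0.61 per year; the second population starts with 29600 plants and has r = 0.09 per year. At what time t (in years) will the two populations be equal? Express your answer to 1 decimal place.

6.2 years

Set 1190·e^(0.61t) = 29600·e^(0.09t).
e^((0.61 − 0.09)t) = 29600/1190 → e^(0.52·t) = 24.874.
0.52·t = ln(24.874) = 3.2138, so t = 3.2138/0.52 = 6.1804.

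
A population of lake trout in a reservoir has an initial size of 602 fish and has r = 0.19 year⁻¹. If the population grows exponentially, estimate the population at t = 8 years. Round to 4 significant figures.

N(t) = N₀·e^(rt) = 602 × e^(0.19×8) = 602 × e^1.52.
e^1.52 ≈ 4.5722, so N ≈ 602 × 4.5722 = 2752.48.

2752 fish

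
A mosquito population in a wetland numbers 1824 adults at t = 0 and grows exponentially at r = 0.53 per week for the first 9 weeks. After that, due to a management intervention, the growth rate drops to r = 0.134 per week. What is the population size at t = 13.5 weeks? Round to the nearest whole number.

393087 adults

Phase 1: N(9) = 1824·e^(0.53×9) = 1824·e^4.77 = 215085.
Phase 2 runs for 13.5 − 9 = 4.5 weeks at r = 0.134.
N(13.5) = 215085·e^(0.134×4.5) = 215085·e^0.603 = 393087.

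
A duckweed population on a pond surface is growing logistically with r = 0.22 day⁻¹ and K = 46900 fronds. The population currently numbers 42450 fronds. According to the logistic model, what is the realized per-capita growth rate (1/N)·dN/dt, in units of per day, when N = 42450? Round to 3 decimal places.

0.021 per day

(1/N)·dN/dt = r(1 − N/K) = 0.22 × (1 − 42450/46900).
= 0.22 × 0.094883 = 0.020874.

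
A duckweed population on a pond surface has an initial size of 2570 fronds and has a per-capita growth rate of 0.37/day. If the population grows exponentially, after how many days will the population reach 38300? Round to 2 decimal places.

7.30 days

Set N₀·e^(rt) = 38300: e^(0.37·t) = 38300/2570 = 14.903.
0.37·t = ln(14.903) = 2.7015, so t = 2.7015/0.37 = 7.3015.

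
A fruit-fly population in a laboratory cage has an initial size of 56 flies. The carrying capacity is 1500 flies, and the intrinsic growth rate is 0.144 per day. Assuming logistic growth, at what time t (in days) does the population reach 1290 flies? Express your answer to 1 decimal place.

A = (K − N₀)/N₀ = (1500 − 56)/56 = 25.786.
Solve 1500/(1 + 25.786·e^(−0.144t)) = 1290: 1 + 25.786·e^(−0.144t) = 1.1628, so e^(−0.144t) = 0.00631321.
−0.144·t = ln(0.00631321) = -5.0651, so t = 5.0651/0.144 = 35.174.

35.2 days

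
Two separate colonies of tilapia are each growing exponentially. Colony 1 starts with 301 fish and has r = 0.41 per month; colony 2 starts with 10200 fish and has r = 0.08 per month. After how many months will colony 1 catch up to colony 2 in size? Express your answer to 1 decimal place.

10.7 months

Set 301·e^(0.41t) = 10200·e^(0.08t).
e^((0.41 − 0.08)t) = 10200/301 → e^(0.33·t) = 33.887.
0.33·t = ln(33.887) = 3.523, so t = 3.523/0.33 = 10.676.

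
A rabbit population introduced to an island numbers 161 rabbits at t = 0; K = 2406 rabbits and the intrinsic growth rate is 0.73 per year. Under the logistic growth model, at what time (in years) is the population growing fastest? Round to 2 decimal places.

Logistic growth is fastest at N = K/2 = 1203.
A = (K − N₀)/N₀ = 13.944. Set K/(1 + A·e^(−rt)) = K/2 → A·e^(−rt) = 1.
e^(−0.73t) = 1/13.944 = 0.0717149, so t = ln(13.944)/0.73 = 2.6351/0.73 = 3.6097.

3.61 years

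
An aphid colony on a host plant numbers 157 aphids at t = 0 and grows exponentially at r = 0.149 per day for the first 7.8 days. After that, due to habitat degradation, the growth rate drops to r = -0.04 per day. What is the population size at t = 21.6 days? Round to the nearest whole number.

289 aphids

Phase 1: N(7.8) = 157·e^(0.149×7.8) = 157·e^1.162 = 501.923.
Phase 2 runs for 21.6 − 7.8 = 13.8 days at r = -0.04.
N(21.6) = 501.923·e^(-0.04×13.8) = 501.923·e^-0.552 = 289.006.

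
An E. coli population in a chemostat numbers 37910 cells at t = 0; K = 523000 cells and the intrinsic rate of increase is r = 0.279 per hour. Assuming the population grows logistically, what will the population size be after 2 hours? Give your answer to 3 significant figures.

A = (K − N₀)/N₀ = (523000 − 37910)/37910 = 12.796.
N(t) = K/(1 + A·e^(−rt)) = 523000/(1 + 12.796×e^(−0.279×2)).
e^(−0.558) = 0.57235; denominator = 1 + 12.796×0.57235 = 8.3237.
N = 523000/8.3237 = 62832.4.

62800 cells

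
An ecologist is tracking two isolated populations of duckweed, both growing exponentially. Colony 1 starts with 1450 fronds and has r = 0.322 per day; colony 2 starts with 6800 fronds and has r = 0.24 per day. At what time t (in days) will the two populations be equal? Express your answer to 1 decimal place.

18.8 days

Set 1450·e^(0.322t) = 6800·e^(0.24t).
e^((0.322 − 0.24)t) = 6800/1450 → e^(0.082·t) = 4.6897.
0.082·t = ln(4.6897) = 1.5454, so t = 1.5454/0.082 = 18.846.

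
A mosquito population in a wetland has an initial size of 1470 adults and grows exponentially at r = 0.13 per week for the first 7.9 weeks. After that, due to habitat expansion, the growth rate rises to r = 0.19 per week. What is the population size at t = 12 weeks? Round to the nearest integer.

Phase 1: N(7.9) = 1470·e^(0.13×7.9) = 1470·e^1.027 = 4105.23.
Phase 2 runs for 12 − 7.9 = 4.1 weeks at r = 0.19.
N(12) = 4105.23·e^(0.19×4.1) = 4105.23·e^0.779 = 8946.5.

8947 adults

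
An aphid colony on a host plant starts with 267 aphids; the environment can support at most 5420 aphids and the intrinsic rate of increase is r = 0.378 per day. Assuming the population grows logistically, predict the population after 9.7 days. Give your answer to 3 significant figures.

A = (K − N₀)/N₀ = (5420 − 267)/267 = 19.3.
N(t) = K/(1 + A·e^(−rt)) = 5420/(1 + 19.3×e^(−0.378×9.7)).
e^(−3.667) = 0.025563; denominator = 1 + 19.3×0.025563 = 1.4934.
N = 5420/1.4934 = 3629.4.

3630 aphids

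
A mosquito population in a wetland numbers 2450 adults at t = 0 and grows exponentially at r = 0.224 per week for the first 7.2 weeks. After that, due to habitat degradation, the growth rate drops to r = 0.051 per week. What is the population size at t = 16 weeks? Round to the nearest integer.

Phase 1: N(7.2) = 2450·e^(0.224×7.2) = 2450·e^1.613 = 12291.3.
Phase 2 runs for 16 − 7.2 = 8.8 weeks at r = 0.051.
N(16) = 12291.3·e^(0.051×8.8) = 12291.3·e^0.4488 = 19253.4.

19253 adults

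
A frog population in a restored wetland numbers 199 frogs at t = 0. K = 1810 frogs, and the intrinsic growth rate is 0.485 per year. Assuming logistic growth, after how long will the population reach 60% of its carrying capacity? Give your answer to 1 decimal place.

A = (K − N₀)/N₀ = (1810 − 199)/199 = 8.0955.
Solve 1810/(1 + 8.0955·e^(−0.485t)) = 1086: 1 + 8.0955·e^(−0.485t) = 1.6667, so e^(−0.485t) = 0.0823505.
−0.485·t = ln(0.0823505) = -2.4968, so t = 2.4968/0.485 = 5.148.

5.1 years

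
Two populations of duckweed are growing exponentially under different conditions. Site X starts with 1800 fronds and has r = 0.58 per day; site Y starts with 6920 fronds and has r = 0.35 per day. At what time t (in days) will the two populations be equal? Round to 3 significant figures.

5.85 days

Set 1800·e^(0.58t) = 6920·e^(0.35t).
e^((0.58 − 0.35)t) = 6920/1800 → e^(0.23·t) = 3.8444.
0.23·t = ln(3.8444) = 1.3466, so t = 1.3466/0.23 = 5.8549.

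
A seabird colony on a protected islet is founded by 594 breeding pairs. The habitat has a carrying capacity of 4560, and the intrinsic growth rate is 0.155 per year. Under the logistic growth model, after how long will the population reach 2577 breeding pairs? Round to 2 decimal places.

13.94 years

A = (K − N₀)/N₀ = (4560 − 594)/594 = 6.6768.
Solve 4560/(1 + 6.6768·e^(−0.155t)) = 2577: 1 + 6.6768·e^(−0.155t) = 1.7695, so e^(−0.155t) = 0.11525.
−0.155·t = ln(0.11525) = -2.1606, so t = 2.1606/0.155 = 13.94.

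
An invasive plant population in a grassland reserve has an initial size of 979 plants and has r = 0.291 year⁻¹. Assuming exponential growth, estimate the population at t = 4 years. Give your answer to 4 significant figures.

N(t) = N₀·e^(rt) = 979 × e^(0.291×4) = 979 × e^1.164.
e^1.164 ≈ 3.2027, so N ≈ 979 × 3.2027 = 3135.46.

3135 plants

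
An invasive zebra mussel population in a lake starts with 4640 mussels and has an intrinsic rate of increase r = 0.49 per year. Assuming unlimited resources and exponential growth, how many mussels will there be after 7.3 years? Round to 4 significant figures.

166000 mussels

N(t) = N₀·e^(rt) = 4640 × e^(0.49×7.3) = 4640 × e^3.577.
e^3.577 ≈ 35.766, so N ≈ 4640 × 35.766 = 165955.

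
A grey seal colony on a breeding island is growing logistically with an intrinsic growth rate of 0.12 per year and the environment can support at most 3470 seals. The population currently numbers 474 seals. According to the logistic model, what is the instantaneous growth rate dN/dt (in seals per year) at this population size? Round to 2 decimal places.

dN/dt = rN(1 − N/K) = 0.12 × 474 × (1 − 474/3470).
1 − 474/3470 = 0.8634; dN/dt = 0.12 × 474 × 0.8634 = 49.11.

49.11 seals per year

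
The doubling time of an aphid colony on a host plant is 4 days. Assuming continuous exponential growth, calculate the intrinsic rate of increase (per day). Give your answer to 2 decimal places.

r = ln(2)/t_d = 0.6931/4 = 0.17329.

0.17 per day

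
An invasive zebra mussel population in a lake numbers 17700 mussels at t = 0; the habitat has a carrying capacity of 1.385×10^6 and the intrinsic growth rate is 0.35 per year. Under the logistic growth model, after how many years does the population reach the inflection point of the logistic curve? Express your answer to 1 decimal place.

12.4 years

Logistic growth is fastest at N = K/2 = 692500.
A = (K − N₀)/N₀ = 77.249. Set K/(1 + A·e^(−rt)) = K/2 → A·e^(−rt) = 1.
e^(−0.35t) = 1/77.249 = 0.0129452, so t = ln(77.249)/0.35 = 4.347/0.35 = 12.42.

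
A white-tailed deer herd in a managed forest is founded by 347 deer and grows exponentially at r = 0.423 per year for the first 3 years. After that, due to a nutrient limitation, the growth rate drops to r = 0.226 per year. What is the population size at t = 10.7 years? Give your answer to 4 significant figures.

Phase 1: N(3) = 347·e^(0.423×3) = 347·e^1.269 = 1234.38.
Phase 2 runs for 10.7 − 3 = 7.7 years at r = 0.226.
N(10.7) = 1234.38·e^(0.226×7.7) = 1234.38·e^1.74 = 7034.1.

7034 deer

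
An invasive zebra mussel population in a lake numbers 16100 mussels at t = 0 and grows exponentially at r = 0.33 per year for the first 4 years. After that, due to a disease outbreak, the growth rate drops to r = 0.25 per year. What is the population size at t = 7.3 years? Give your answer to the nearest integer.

Phase 1: N(4) = 16100·e^(0.33×4) = 16100·e^1.32 = 60269.1.
Phase 2 runs for 7.3 − 4 = 3.3 years at r = 0.25.
N(7.3) = 60269.1·e^(0.25×3.3) = 60269.1·e^0.825 = 137527.

137527 mussels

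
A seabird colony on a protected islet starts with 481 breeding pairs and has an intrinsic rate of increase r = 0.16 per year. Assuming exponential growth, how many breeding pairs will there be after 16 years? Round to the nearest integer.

N(t) = N₀·e^(rt) = 481 × e^(0.16×16) = 481 × e^2.56.
e^2.56 ≈ 12.936, so N ≈ 481 × 12.936 = 6222.13.

6222 breeding pairs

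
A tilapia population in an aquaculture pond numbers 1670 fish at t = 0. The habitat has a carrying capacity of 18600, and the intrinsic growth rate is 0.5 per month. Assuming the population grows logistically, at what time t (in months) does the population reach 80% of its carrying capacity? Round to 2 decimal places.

7.41 months

A = (K − N₀)/N₀ = (18600 − 1670)/1670 = 10.138.
Solve 18600/(1 + 10.138·e^(−0.5t)) = 14880: 1 + 10.138·e^(−0.5t) = 1.25, so e^(−0.5t) = 0.0246604.
−0.5·t = ln(0.0246604) = -3.7026, so t = 3.7026/0.5 = 7.4051.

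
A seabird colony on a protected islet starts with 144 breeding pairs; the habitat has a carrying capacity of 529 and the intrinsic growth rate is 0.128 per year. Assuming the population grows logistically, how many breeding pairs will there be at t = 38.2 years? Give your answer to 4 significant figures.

518.6 breeding pairs

A = (K − N₀)/N₀ = (529 − 144)/144 = 2.6736.
N(t) = K/(1 + A·e^(−rt)) = 529/(1 + 2.6736×e^(−0.128×38.2)).
e^(−4.89) = 0.0075244; denominator = 1 + 2.6736×0.0075244 = 1.0201.
N = 529/1.0201 = 518.568.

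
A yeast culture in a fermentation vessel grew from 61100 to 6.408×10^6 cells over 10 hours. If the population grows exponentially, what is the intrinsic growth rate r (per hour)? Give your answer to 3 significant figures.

From N(t) = N₀·e^(rt): e^(r·10) = 6.408×10^6/61100 = 104.88.
r·10 = ln(104.88) = 4.6528, so r = 4.6528/10 = 0.46528.

0.465 per hour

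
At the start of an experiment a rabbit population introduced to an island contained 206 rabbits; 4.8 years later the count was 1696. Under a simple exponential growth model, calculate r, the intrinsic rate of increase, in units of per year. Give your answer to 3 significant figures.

0.439 per year

From N(t) = N₀·e^(rt): e^(r·4.8) = 1696/206 = 8.233.
r·4.8 = ln(8.233) = 2.1082, so r = 2.1082/4.8 = 0.4392.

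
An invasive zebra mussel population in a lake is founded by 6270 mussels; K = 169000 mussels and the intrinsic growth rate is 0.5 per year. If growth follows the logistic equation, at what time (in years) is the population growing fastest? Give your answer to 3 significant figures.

6.51 years

Logistic growth is fastest at N = K/2 = 84500.
A = (K − N₀)/N₀ = 25.954. Set K/(1 + A·e^(−rt)) = K/2 → A·e^(−rt) = 1.
e^(−0.5t) = 1/25.954 = 0.0385301, so t = ln(25.954)/0.5 = 3.2563/0.5 = 6.5126.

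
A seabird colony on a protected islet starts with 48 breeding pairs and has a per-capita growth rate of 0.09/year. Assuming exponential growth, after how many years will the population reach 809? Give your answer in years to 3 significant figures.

Set N₀·e^(rt) = 809: e^(0.09·t) = 809/48 = 16.854.
0.09·t = ln(16.854) = 2.8246, so t = 2.8246/0.09 = 31.384.

31.4 years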